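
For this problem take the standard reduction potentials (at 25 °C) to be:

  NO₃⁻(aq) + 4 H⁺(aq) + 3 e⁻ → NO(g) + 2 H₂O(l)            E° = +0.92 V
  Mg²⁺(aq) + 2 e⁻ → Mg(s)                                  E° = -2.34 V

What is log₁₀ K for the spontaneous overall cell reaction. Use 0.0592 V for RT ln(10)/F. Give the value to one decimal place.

330.4

Cathode: NO₃⁻/NO; anode: Mg²⁺/Mg. E°cell = +3.26 V, n = 6.
log K = nE°cell / 0.0592 = (6)(+3.26) / 0.0592 = 330.4.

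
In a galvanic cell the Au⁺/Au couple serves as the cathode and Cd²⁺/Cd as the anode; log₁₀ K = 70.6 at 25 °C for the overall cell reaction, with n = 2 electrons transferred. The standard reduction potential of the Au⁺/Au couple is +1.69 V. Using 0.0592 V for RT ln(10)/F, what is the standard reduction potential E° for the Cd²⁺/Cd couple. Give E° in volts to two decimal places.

E°cell = (0.0592/n)·log K = (0.0592/2)(70.6) = +2.090 V.
Since Au⁺/Au is the cathode and Cd²⁺/Cd the anode, E°cell = E°(Au⁺/Au) − E°(Cd²⁺/Cd).
So E°(Cd²⁺/Cd) = E°(Au⁺/Au) − E°cell = (+1.69) − (+2.090) = -0.40 V.

-0.40 V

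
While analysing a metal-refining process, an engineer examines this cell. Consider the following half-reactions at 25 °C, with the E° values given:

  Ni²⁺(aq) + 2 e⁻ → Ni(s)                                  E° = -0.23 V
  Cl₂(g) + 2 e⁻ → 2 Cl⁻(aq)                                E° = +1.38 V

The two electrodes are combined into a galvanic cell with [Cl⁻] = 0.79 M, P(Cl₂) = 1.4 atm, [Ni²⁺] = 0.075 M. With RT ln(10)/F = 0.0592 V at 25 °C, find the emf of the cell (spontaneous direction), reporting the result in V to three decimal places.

Cl₂/Cl⁻ is the cathode (higher E°), Ni²⁺/Ni the anode: E°cell = +1.38 − (-0.23) = +1.61 V, n = 2.
Overall: Cl₂(g) + Ni(s) → 2 Cl⁻(aq) + Ni²⁺(aq)
Q = [Cl⁻]^2·[Ni²⁺] / (P(Cl₂)); log Q = -1.476.
E = E° − (0.0592/n) log Q = +1.61 − (0.0592/2)(-1.476) = +1.654 V.

+1.654 V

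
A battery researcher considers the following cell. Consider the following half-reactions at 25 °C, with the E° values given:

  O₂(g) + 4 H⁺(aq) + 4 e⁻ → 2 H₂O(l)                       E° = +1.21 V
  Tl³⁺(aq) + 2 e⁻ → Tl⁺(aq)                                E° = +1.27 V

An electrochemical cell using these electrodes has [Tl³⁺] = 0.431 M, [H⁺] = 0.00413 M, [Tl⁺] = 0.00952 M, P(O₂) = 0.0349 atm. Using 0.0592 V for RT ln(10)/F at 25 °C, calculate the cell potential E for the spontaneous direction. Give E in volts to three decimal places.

+0.272 V

Tl³⁺/Tl⁺ is the cathode (higher E°), O₂/H₂O the anode: E°cell = +1.27 − (+1.21) = +0.06 V, n = 4.
Overall: 2 Tl³⁺(aq) + 2 H₂O(l) → 2 Tl⁺(aq) + O₂(g) + 4 H⁺(aq)
Q = [Tl⁺]^2·P(O₂)·[H⁺]^4 / ([Tl³⁺]^2); log Q = -14.305.
E = E° − (0.0592/n) log Q = +0.06 − (0.0592/4)(-14.305) = +0.272 V.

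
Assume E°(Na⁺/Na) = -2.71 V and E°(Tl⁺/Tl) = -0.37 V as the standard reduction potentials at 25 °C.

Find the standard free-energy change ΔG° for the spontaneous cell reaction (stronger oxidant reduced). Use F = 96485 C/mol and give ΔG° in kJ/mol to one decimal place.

-225.8 kJ/mol

Tl⁺/Tl (E° = -0.37 V) is the cathode; Na⁺/Na (E° = -2.71 V) is the anode, so E°cell = +2.34 V.
Balancing electrons gives n = 1 (lcm of 1 and 1).
ΔG° = −nFE° = −(1)(96485)(+2.34) = -225,775 J = -225.8 kJ/mol.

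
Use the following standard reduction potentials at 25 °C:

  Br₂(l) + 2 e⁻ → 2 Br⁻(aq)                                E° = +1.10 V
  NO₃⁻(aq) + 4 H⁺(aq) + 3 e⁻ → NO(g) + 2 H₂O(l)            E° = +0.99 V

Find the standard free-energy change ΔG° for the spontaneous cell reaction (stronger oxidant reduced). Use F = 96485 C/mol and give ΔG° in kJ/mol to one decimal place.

-63.7 kJ/mol

Br₂/Br⁻ (E° = +1.10 V) is the cathode; NO₃⁻/NO (E° = +0.99 V) is the anode, so E°cell = +0.11 V.
Balancing electrons gives n = 6 (lcm of 2 and 3).
ΔG° = −nFE° = −(6)(96485)(+0.11) = -63,680 J = -63.7 kJ/mol.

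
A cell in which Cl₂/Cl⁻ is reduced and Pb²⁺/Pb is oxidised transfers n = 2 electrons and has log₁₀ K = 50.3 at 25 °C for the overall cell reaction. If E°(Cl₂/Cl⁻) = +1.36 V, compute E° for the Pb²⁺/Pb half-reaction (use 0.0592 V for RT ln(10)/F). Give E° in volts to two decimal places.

E°cell = (0.0592/n)·log K = (0.0592/2)(50.3) = +1.489 V.
Since Cl₂/Cl⁻ is the cathode and Pb²⁺/Pb the anode, E°cell = E°(Cl₂/Cl⁻) − E°(Pb²⁺/Pb).
So E°(Pb²⁺/Pb) = E°(Cl₂/Cl⁻) − E°cell = (+1.36) − (+1.489) = -0.13 V.

-0.13 V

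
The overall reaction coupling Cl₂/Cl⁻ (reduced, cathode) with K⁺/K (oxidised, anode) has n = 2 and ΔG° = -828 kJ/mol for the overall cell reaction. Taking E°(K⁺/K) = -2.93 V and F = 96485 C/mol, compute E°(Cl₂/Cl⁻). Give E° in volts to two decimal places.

E°cell = −ΔG°/(nF) = −(-828×10³)/((2)(96485)) = +4.291 V.
Since Cl₂/Cl⁻ is the cathode and K⁺/K the anode, E°cell = E°(Cl₂/Cl⁻) − E°(K⁺/K).
So E°(Cl₂/Cl⁻) = E°cell + E°(K⁺/K) = +4.291 + (-2.93) = +1.36 V.

+1.36 V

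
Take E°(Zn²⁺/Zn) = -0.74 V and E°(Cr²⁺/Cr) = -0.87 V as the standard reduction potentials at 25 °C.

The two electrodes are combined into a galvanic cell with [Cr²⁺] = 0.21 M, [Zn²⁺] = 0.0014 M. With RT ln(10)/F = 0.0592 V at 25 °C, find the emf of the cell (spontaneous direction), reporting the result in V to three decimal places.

Zn²⁺/Zn is the cathode (higher E°), Cr²⁺/Cr the anode: E°cell = -0.74 − (-0.87) = +0.13 V, n = 2.
Overall: Zn²⁺(aq) + Cr(s) → Zn(s) + Cr²⁺(aq)
Q = [Cr²⁺] / ([Zn²⁺]); log Q = 2.176.
E = E° − (0.0592/n) log Q = +0.13 − (0.0592/2)(2.176) = +0.066 V.

+0.066 V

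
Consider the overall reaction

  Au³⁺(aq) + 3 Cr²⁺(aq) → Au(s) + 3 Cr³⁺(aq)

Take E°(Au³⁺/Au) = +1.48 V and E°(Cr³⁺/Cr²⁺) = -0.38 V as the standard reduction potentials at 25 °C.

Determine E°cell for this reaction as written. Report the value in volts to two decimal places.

+1.86 V

The Au³⁺/Au couple has the higher reduction potential, so it is the cathode; Cr³⁺/Cr²⁺ is oxidised at the anode.
E°cell = E°(cathode) − E°(anode) = (+1.48) − (-0.38) = +1.86 V.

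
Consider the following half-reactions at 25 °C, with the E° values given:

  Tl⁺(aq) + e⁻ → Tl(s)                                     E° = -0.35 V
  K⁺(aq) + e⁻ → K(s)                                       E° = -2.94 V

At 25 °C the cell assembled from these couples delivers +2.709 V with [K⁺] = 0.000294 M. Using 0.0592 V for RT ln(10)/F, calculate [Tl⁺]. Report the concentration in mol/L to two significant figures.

Tl⁺/Tl is the cathode, K⁺/K the anode: E°cell = +2.59 V, n = 1.
Overall reaction: Tl⁺(aq) + K(s) → Tl(s) + K⁺(aq); Q = [K⁺]^1/[Tl⁺]^1.
From E = E° − (0.0592/n) log Q: log Q = (E° − E)·n/0.0592 = (+2.59 − (+2.709))·1/0.0592 = -2.0101.
So 1·log[Tl⁺] = 1·log(0.000294) − log Q = -3.5317 − (-2.0101) = -1.5216; [Tl⁺] = 10^(-1.5216) ≈ 0.030 M.

0.030 M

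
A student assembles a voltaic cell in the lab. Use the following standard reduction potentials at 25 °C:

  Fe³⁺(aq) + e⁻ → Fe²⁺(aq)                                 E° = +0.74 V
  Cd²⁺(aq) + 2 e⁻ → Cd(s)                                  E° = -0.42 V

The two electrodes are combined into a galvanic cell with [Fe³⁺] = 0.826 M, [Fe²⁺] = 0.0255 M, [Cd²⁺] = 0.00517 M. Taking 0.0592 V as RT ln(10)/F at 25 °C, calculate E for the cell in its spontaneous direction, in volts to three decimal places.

Fe³⁺/Fe²⁺ is the cathode (higher E°), Cd²⁺/Cd the anode: E°cell = +0.74 − (-0.42) = +1.16 V, n = 2.
Overall: 2 Fe³⁺(aq) + Cd(s) → 2 Fe²⁺(aq) + Cd²⁺(aq)
Q = [Fe²⁺]^2·[Cd²⁺] / ([Fe³⁺]^2); log Q = -5.307.
E = E° − (0.0592/n) log Q = +1.16 − (0.0592/2)(-5.307) = +1.317 V.

+1.317 V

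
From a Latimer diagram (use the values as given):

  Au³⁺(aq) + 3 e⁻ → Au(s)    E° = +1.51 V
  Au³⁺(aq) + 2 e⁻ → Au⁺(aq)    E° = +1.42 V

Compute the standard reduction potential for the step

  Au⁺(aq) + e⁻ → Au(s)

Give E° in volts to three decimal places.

+1.690 V

Sequential free energies add, so n₃E°₃ = n₁E°₁ + n₂E°₂.
With n₃ = 3, and the known step contributing 2×(+1.42) V, the unknown satisfies 1·E° = 3×(+1.51) − 2×(+1.42) = +1.690.
E° = +1.690 / 1 = +1.690 V.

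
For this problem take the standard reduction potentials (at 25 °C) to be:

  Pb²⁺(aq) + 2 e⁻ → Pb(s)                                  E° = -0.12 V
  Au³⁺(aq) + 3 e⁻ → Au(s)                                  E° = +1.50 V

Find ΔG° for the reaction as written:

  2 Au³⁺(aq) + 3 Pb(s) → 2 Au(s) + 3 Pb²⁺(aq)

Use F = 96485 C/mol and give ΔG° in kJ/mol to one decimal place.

As written, Au³⁺/Au is reduced (cathode) and Pb²⁺/Pb is oxidised (anode), so E°cell = (+1.50) − (-0.12) = +1.62 V.
Balancing electrons gives n = 6.
ΔG° = −nFE° = −(6)(96485)(+1.62) = -937,834 J = -937.8 kJ/mol.

-937.8 kJ/mol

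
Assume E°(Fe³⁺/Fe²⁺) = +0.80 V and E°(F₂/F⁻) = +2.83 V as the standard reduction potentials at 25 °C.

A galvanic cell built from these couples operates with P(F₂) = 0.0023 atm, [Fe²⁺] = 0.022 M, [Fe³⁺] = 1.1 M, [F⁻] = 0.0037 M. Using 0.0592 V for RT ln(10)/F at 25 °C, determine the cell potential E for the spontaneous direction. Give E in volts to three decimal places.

+1.995 V

F₂/F⁻ is the cathode (higher E°), Fe³⁺/Fe²⁺ the anode: E°cell = +2.83 − (+0.80) = +2.03 V, n = 2.
Overall: F₂(g) + 2 Fe²⁺(aq) → 2 F⁻(aq) + 2 Fe³⁺(aq)
Q = [F⁻]^2·[Fe³⁺]^2 / (P(F₂)·[Fe²⁺]^2); log Q = 1.173.
E = E° − (0.0592/n) log Q = +2.03 − (0.0592/2)(1.173) = +1.995 V.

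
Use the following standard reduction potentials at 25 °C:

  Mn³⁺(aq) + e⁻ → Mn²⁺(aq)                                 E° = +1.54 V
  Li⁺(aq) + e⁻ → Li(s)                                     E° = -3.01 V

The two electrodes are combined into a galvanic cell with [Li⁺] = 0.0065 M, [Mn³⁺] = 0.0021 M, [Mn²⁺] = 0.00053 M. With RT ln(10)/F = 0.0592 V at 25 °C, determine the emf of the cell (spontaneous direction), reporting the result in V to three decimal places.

Mn³⁺/Mn²⁺ is the cathode (higher E°), Li⁺/Li the anode: E°cell = +1.54 − (-3.01) = +4.55 V, n = 1.
Overall: Mn³⁺(aq) + Li(s) → Mn²⁺(aq) + Li⁺(aq)
Q = [Mn²⁺]·[Li⁺] / ([Mn³⁺]); log Q = -2.785.
E = E° − (0.0592/n) log Q = +4.55 − (0.0592/1)(-2.785) = +4.715 V.

+4.715 V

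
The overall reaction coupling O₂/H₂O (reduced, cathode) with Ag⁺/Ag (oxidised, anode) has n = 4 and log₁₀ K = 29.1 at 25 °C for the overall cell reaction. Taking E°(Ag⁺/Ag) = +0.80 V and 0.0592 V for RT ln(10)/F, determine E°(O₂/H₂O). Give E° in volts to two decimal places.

+1.23 V

E°cell = (0.0592/n)·log K = (0.0592/4)(29.1) = +0.431 V.
Since O₂/H₂O is the cathode and Ag⁺/Ag the anode, E°cell = E°(O₂/H₂O) − E°(Ag⁺/Ag).
So E°(O₂/H₂O) = E°cell + E°(Ag⁺/Ag) = +0.431 + (+0.80) = +1.23 V.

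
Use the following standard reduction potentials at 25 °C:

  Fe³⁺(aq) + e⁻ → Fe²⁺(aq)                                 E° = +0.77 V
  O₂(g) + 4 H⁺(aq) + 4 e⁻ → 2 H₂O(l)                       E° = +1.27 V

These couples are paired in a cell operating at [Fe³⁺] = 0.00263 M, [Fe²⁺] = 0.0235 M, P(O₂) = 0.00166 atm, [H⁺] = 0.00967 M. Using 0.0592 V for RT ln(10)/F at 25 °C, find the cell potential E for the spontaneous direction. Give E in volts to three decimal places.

O₂/H₂O is the cathode (higher E°), Fe³⁺/Fe²⁺ the anode: E°cell = +1.27 − (+0.77) = +0.50 V, n = 4.
Overall: O₂(g) + 4 H⁺(aq) + 4 Fe²⁺(aq) → 2 H₂O(l) + 4 Fe³⁺(aq)
Q = [Fe³⁺]^4 / (P(O₂)·[H⁺]^4·[Fe²⁺]^4); log Q = 7.034.
E = E° − (0.0592/n) log Q = +0.50 − (0.0592/4)(7.034) = +0.396 V.

+0.396 V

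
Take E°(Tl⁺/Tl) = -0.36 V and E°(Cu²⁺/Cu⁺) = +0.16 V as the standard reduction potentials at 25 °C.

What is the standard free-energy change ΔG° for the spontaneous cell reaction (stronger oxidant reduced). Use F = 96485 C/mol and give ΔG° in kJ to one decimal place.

-50.2 kJ

Cu²⁺/Cu⁺ (E° = +0.16 V) is the cathode; Tl⁺/Tl (E° = -0.36 V) is the anode, so E°cell = +0.52 V.
Balancing electrons gives n = 1 (lcm of 1 and 1).
ΔG° = −nFE° = −(1)(96485)(+0.52) = -50,172 J = -50.2 kJ.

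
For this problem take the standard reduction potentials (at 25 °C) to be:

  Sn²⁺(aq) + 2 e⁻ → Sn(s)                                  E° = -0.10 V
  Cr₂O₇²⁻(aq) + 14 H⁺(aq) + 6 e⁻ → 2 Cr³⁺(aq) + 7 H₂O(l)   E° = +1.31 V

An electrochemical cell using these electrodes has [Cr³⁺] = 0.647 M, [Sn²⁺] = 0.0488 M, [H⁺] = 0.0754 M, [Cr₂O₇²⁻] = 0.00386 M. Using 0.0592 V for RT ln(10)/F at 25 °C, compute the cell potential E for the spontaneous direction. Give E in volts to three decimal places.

Cr₂O₇²⁻/Cr³⁺ is the cathode (higher E°), Sn²⁺/Sn the anode: E°cell = +1.31 − (-0.10) = +1.41 V, n = 6.
Overall: Cr₂O₇²⁻(aq) + 14 H⁺(aq) + 3 Sn(s) → 2 Cr³⁺(aq) + 7 H₂O(l) + 3 Sn²⁺(aq)
Q = [Cr³⁺]^2·[Sn²⁺]^3 / ([Cr₂O₇²⁻]·[H⁺]^14); log Q = 13.817.
E = E° − (0.0592/n) log Q = +1.41 − (0.0592/6)(13.817) = +1.274 V.

+1.274 V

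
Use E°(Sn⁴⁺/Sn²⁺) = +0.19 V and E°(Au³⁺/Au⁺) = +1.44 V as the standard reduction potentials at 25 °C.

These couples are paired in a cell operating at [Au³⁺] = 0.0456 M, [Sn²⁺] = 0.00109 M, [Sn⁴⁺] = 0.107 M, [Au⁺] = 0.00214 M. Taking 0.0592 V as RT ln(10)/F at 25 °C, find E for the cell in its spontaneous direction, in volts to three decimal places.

+1.230 V

Au³⁺/Au⁺ is the cathode (higher E°), Sn⁴⁺/Sn²⁺ the anode: E°cell = +1.44 − (+0.19) = +1.25 V, n = 2.
Overall: Au³⁺(aq) + Sn²⁺(aq) → Au⁺(aq) + Sn⁴⁺(aq)
Q = [Au⁺]·[Sn⁴⁺] / ([Au³⁺]·[Sn²⁺]); log Q = 0.663.
E = E° − (0.0592/n) log Q = +1.25 − (0.0592/2)(0.663) = +1.230 V.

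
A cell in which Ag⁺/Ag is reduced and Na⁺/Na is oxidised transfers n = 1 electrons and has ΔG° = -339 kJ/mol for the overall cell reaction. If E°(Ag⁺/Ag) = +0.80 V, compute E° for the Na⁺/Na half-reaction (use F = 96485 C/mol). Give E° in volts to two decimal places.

E°cell = −ΔG°/(nF) = −(-339×10³)/((1)(96485)) = +3.513 V.
Since Ag⁺/Ag is the cathode and Na⁺/Na the anode, E°cell = E°(Ag⁺/Ag) − E°(Na⁺/Na).
So E°(Na⁺/Na) = E°(Ag⁺/Ag) − E°cell = (+0.80) − (+3.513) = -2.71 V.

-2.71 V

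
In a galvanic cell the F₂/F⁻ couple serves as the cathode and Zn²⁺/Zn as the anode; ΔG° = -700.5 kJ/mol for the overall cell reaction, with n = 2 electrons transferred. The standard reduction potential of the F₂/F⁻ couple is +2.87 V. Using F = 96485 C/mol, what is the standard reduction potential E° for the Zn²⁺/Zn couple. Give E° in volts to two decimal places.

-0.76 V

E°cell = −ΔG°/(nF) = −(-700.5×10³)/((2)(96485)) = +3.630 V.
Since F₂/F⁻ is the cathode and Zn²⁺/Zn the anode, E°cell = E°(F₂/F⁻) − E°(Zn²⁺/Zn).
So E°(Zn²⁺/Zn) = E°(F₂/F⁻) − E°cell = (+2.87) − (+3.630) = -0.76 V.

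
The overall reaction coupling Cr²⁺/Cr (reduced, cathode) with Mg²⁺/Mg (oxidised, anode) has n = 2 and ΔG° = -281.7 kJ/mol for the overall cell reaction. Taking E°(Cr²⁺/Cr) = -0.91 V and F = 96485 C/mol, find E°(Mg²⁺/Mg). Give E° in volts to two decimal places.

E°cell = −ΔG°/(nF) = −(-281.7×10³)/((2)(96485)) = +1.460 V.
Since Cr²⁺/Cr is the cathode and Mg²⁺/Mg the anode, E°cell = E°(Cr²⁺/Cr) − E°(Mg²⁺/Mg).
So E°(Mg²⁺/Mg) = E°(Cr²⁺/Cr) − E°cell = (-0.91) − (+1.460) = -2.37 V.

-2.37 V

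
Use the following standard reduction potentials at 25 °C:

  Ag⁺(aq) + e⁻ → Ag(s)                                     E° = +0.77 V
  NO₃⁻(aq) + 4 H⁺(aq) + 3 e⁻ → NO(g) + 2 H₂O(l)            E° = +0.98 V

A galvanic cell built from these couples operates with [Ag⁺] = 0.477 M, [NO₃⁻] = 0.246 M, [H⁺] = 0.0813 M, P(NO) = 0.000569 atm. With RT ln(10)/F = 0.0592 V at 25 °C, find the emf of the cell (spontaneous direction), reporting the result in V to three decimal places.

+0.195 V

NO₃⁻/NO is the cathode (higher E°), Ag⁺/Ag the anode: E°cell = +0.98 − (+0.77) = +0.21 V, n = 3.
Overall: NO₃⁻(aq) + 4 H⁺(aq) + 3 Ag(s) → NO(g) + 2 H₂O(l) + 3 Ag⁺(aq)
Q = P(NO)·[Ag⁺]^3 / ([NO₃⁻]·[H⁺]^4); log Q = 0.759.
E = E° − (0.0592/n) log Q = +0.21 − (0.0592/3)(0.759) = +0.195 V.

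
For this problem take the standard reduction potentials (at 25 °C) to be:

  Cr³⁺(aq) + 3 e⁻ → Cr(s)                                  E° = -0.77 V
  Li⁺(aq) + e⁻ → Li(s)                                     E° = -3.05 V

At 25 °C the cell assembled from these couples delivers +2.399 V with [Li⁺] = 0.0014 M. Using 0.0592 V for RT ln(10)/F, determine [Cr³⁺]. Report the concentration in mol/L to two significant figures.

Cr³⁺/Cr is the cathode, Li⁺/Li the anode: E°cell = +2.28 V, n = 3.
Overall reaction: Cr³⁺(aq) + 3 Li(s) → Cr(s) + 3 Li⁺(aq); Q = [Li⁺]^3/[Cr³⁺]^1.
From E = E° − (0.0592/n) log Q: log Q = (E° − E)·n/0.0592 = (+2.28 − (+2.399))·3/0.0592 = -6.0304.
So 1·log[Cr³⁺] = 3·log(0.0014) − log Q = -8.5616 − (-6.0304) = -2.5312; [Cr³⁺] = 10^(-2.5312) ≈ 0.0029 M.

0.0029 M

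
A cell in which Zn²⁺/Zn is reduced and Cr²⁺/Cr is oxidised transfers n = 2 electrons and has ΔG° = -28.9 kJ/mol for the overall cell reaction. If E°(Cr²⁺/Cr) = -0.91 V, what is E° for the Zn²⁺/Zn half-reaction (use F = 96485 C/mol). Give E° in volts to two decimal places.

E°cell = −ΔG°/(nF) = −(-28.9×10³)/((2)(96485)) = +0.150 V.
Since Zn²⁺/Zn is the cathode and Cr²⁺/Cr the anode, E°cell = E°(Zn²⁺/Zn) − E°(Cr²⁺/Cr).
So E°(Zn²⁺/Zn) = E°cell + E°(Cr²⁺/Cr) = +0.150 + (-0.91) = -0.76 V.

-0.76 V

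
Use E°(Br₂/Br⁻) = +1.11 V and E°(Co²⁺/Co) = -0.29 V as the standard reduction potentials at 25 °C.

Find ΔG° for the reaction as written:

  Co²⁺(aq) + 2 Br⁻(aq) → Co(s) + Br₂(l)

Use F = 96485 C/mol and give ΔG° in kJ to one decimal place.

+270.2 kJ

As written, Co²⁺/Co is reduced (cathode) and Br₂/Br⁻ is oxidised (anode), so E°cell = (-0.29) − (+1.11) = -1.40 V.
Balancing electrons gives n = 2.
ΔG° = −nFE° = −(2)(96485)(-1.40) = 270,158 J = +270.2 kJ.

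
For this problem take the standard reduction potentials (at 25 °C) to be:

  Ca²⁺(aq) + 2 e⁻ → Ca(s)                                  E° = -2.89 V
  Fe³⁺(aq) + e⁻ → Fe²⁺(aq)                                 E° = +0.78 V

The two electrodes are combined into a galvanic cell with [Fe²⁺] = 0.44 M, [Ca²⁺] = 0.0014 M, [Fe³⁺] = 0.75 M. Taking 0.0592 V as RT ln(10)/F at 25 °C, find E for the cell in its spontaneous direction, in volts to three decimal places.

+3.768 V

Fe³⁺/Fe²⁺ is the cathode (higher E°), Ca²⁺/Ca the anode: E°cell = +0.78 − (-2.89) = +3.67 V, n = 2.
Overall: 2 Fe³⁺(aq) + Ca(s) → 2 Fe²⁺(aq) + Ca²⁺(aq)
Q = [Fe²⁺]^2·[Ca²⁺] / ([Fe³⁺]^2); log Q = -3.317.
E = E° − (0.0592/n) log Q = +3.67 − (0.0592/2)(-3.317) = +3.768 V.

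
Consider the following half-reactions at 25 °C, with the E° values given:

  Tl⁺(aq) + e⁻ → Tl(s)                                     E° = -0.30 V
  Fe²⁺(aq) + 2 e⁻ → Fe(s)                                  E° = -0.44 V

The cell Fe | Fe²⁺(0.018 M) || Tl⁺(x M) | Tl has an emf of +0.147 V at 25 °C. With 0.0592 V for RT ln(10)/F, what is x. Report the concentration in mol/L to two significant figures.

Tl⁺/Tl is the cathode, Fe²⁺/Fe the anode: E°cell = +0.14 V, n = 2.
Overall reaction: 2 Tl⁺(aq) + Fe(s) → 2 Tl(s) + Fe²⁺(aq); Q = [Fe²⁺]^1/[Tl⁺]^2.
From E = E° − (0.0592/n) log Q: log Q = (E° − E)·n/0.0592 = (+0.14 − (+0.147))·2/0.0592 = -0.2365.
So 2·log[Tl⁺] = 1·log(0.018) − log Q = -1.7447 − (-0.2365) = -1.5082; log[Tl⁺] = -1.5082 / 2 = -0.7541; [Tl⁺] = 10^(-0.7541) ≈ 0.18 M.

0.18 M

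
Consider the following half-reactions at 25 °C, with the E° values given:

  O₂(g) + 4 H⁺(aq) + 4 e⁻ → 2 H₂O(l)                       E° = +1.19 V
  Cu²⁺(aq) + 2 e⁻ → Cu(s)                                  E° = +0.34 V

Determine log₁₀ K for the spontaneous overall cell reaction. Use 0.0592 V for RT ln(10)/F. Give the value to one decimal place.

57.4

Cathode: O₂/H₂O; anode: Cu²⁺/Cu. E°cell = +0.85 V, n = 4.
log K = nE°cell / 0.0592 = (4)(+0.85) / 0.0592 = 57.4.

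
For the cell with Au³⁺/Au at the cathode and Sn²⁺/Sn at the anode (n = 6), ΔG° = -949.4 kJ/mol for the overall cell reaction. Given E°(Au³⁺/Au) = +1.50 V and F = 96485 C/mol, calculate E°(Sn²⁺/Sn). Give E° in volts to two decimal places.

-0.14 V

E°cell = −ΔG°/(nF) = −(-949.4×10³)/((6)(96485)) = +1.640 V.
Since Au³⁺/Au is the cathode and Sn²⁺/Sn the anode, E°cell = E°(Au³⁺/Au) − E°(Sn²⁺/Sn).
So E°(Sn²⁺/Sn) = E°(Au³⁺/Au) − E°cell = (+1.50) − (+1.640) = -0.14 V.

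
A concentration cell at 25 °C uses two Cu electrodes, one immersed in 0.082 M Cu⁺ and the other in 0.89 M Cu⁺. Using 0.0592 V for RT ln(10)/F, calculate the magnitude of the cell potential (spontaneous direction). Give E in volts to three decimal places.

For a concentration cell E°cell = 0. The 0.89 M side is the cathode (reduction is favoured where [Cu⁺] is higher).
With n = 1, E = −(0.0592/1) log([Cu⁺]ₐₙ/[Cu⁺]꜀ₐₜ) = −(0.0592/1) log(0.082/0.89) = −(0.0592/1)(-1.036) = +0.061 V.

+0.061 V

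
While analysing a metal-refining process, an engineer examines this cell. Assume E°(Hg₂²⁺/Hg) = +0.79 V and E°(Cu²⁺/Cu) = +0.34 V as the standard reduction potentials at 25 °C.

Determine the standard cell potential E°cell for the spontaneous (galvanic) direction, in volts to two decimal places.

The Hg₂²⁺/Hg couple has the higher reduction potential, so it is the cathode; Cu²⁺/Cu is oxidised at the anode.
E°cell = E°(cathode) − E°(anode) = (+0.79) − (+0.34) = +0.45 V.
Since E°cell > 0, the reaction is spontaneous under standard conditions.

+0.45 V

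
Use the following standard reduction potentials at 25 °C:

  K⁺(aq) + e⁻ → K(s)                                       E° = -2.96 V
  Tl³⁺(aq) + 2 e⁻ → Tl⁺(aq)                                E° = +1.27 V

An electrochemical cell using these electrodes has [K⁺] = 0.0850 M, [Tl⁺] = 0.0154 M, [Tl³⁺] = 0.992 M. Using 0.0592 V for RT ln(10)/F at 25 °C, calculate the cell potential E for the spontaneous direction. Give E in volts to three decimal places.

Tl³⁺/Tl⁺ is the cathode (higher E°), K⁺/K the anode: E°cell = +1.27 − (-2.96) = +4.23 V, n = 2.
Overall: Tl³⁺(aq) + 2 K(s) → Tl⁺(aq) + 2 K⁺(aq)
Q = [Tl⁺]·[K⁺]^2 / ([Tl³⁺]); log Q = -3.950.
E = E° − (0.0592/n) log Q = +4.23 − (0.0592/2)(-3.950) = +4.347 V.

+4.347 V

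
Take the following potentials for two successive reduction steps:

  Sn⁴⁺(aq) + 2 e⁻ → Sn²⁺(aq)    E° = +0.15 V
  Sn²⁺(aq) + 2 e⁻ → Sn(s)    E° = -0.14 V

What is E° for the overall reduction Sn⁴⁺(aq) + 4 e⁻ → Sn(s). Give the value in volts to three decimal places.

Since ΔG° = −nFE° is additive over sequential reductions, n₃E°₃ = n₁E°₁ + n₂E°₂.
E°₃ = (2×+0.15 + 2×-0.14) / 4 = (+0.020) / 4 = +0.005 V.

+0.005 V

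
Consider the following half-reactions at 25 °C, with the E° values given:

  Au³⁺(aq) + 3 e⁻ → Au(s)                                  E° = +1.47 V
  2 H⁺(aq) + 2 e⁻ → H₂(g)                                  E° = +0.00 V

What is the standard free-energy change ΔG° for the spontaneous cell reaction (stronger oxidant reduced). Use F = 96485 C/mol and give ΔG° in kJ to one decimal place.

Au³⁺/Au (E° = +1.47 V) is the cathode; H⁺/H₂ (E° = +0.00 V) is the anode, so E°cell = +1.47 V.
Balancing electrons gives n = 6 (lcm of 3 and 2).
ΔG° = −nFE° = −(6)(96485)(+1.47) = -850,998 J = -851.0 kJ.

-851.0 kJ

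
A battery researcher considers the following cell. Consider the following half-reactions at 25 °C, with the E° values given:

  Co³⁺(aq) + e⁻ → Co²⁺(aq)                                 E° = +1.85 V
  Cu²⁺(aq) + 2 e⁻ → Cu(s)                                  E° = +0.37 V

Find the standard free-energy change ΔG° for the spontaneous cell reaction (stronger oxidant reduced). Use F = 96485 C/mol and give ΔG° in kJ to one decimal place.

Co³⁺/Co²⁺ (E° = +1.85 V) is the cathode; Cu²⁺/Cu (E° = +0.37 V) is the anode, so E°cell = +1.48 V.
Balancing electrons gives n = 2 (lcm of 1 and 2).
ΔG° = −nFE° = −(2)(96485)(+1.48) = -285,596 J = -285.6 kJ.

-285.6 kJ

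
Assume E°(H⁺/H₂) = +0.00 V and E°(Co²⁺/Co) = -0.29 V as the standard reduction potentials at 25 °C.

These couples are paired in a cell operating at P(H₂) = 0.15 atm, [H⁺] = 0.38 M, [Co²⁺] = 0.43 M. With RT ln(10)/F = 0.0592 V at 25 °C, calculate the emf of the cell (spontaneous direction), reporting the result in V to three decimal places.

H⁺/H₂ is the cathode (higher E°), Co²⁺/Co the anode: E°cell = +0.00 − (-0.29) = +0.29 V, n = 2.
Overall: 2 H⁺(aq) + Co(s) → H₂(g) + Co²⁺(aq)
Q = P(H₂)·[Co²⁺] / ([H⁺]^2); log Q = -0.350.
E = E° − (0.0592/n) log Q = +0.29 − (0.0592/2)(-0.350) = +0.300 V.

+0.300 V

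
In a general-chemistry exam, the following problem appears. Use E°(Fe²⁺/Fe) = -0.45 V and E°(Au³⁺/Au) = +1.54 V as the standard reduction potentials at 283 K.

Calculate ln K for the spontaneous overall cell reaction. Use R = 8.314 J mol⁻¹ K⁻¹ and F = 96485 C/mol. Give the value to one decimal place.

489.6

Cathode: Au³⁺/Au; anode: Fe²⁺/Fe. E°cell = (+1.54) − (-0.45) = +1.99 V, with n = 6.
ΔG° = −nFE° = −RT ln K, so ln K = nFE°/(RT) = (6)(96485)(+1.99) / ((8.314)(283)) = 489.630.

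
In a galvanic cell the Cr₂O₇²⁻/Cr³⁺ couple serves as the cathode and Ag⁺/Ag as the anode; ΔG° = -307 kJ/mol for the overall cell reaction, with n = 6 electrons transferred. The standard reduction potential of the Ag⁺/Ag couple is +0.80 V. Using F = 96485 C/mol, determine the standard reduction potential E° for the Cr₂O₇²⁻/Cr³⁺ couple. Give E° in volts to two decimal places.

E°cell = −ΔG°/(nF) = −(-307×10³)/((6)(96485)) = +0.530 V.
Since Cr₂O₇²⁻/Cr³⁺ is the cathode and Ag⁺/Ag the anode, E°cell = E°(Cr₂O₇²⁻/Cr³⁺) − E°(Ag⁺/Ag).
So E°(Cr₂O₇²⁻/Cr³⁺) = E°cell + E°(Ag⁺/Ag) = +0.530 + (+0.80) = +1.33 V.

+1.33 V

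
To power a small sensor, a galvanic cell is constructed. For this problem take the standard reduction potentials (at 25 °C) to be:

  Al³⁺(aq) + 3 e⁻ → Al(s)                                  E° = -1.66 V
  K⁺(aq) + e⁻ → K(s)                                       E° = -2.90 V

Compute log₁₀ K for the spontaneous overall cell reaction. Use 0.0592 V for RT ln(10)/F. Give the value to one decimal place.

Cathode: Al³⁺/Al; anode: K⁺/K. E°cell = +1.24 V, n = 3.
log K = nE°cell / 0.0592 = (3)(+1.24) / 0.0592 = 62.8.

62.8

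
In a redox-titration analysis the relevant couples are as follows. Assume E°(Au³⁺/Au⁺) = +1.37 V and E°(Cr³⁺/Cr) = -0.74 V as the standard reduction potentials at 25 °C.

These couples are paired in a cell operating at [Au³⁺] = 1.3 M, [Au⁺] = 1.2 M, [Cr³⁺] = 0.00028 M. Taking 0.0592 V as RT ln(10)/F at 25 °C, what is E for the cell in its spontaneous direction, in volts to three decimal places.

+2.181 V

Au³⁺/Au⁺ is the cathode (higher E°), Cr³⁺/Cr the anode: E°cell = +1.37 − (-0.74) = +2.11 V, n = 6.
Overall: 3 Au³⁺(aq) + 2 Cr(s) → 3 Au⁺(aq) + 2 Cr³⁺(aq)
Q = [Au⁺]^3·[Cr³⁺]^2 / ([Au³⁺]^3); log Q = -7.210.
E = E° − (0.0592/n) log Q = +2.11 − (0.0592/6)(-7.210) = +2.181 V.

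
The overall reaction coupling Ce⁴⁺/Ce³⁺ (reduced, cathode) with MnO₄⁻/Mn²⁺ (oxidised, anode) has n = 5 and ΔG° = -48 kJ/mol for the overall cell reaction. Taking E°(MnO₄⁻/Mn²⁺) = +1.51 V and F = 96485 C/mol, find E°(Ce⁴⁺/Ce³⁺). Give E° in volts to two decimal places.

E°cell = −ΔG°/(nF) = −(-48×10³)/((5)(96485)) = +0.099 V.
Since Ce⁴⁺/Ce³⁺ is the cathode and MnO₄⁻/Mn²⁺ the anode, E°cell = E°(Ce⁴⁺/Ce³⁺) − E°(MnO₄⁻/Mn²⁺).
So E°(Ce⁴⁺/Ce³⁺) = E°cell + E°(MnO₄⁻/Mn²⁺) = +0.099 + (+1.51) = +1.61 V.

+1.61 V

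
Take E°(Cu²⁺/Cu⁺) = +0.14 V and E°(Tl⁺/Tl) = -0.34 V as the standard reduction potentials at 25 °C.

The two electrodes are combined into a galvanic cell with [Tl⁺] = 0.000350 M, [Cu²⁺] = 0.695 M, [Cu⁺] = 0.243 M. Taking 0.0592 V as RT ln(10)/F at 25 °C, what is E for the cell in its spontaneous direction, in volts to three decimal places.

+0.712 V

Cu²⁺/Cu⁺ is the cathode (higher E°), Tl⁺/Tl the anode: E°cell = +0.14 − (-0.34) = +0.48 V, n = 1.
Overall: Cu²⁺(aq) + Tl(s) → Cu⁺(aq) + Tl⁺(aq)
Q = [Cu⁺]·[Tl⁺] / ([Cu²⁺]); log Q = -3.912.
E = E° − (0.0592/n) log Q = +0.48 − (0.0592/1)(-3.912) = +0.712 V.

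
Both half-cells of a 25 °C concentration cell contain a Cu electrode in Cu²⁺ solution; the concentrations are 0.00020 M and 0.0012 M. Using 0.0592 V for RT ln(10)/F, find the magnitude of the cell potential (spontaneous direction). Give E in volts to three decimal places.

+0.023 V

For a concentration cell E°cell = 0. The 0.0012 M side is the cathode (reduction is favoured where [Cu²⁺] is higher).
With n = 2, E = −(0.0592/2) log([Cu²⁺]ₐₙ/[Cu²⁺]꜀ₐₜ) = −(0.0592/2) log(0.0002/0.0012) = −(0.0592/2)(-0.778) = +0.023 V.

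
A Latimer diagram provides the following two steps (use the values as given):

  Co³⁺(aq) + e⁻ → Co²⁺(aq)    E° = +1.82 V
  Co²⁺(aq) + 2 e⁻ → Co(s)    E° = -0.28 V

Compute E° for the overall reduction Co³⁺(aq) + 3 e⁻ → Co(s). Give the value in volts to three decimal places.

Adding the free-energy changes (−nFE°) of the two steps gives −n₃FE°₃ = −n₁FE°₁ − n₂FE°₂.
E°₃ = (1×+1.82 + 2×-0.28) / 3 = (+1.260) / 3 = +0.420 V.
E° values themselves are not directly additive — weighting by electron count is essential.

+0.420 V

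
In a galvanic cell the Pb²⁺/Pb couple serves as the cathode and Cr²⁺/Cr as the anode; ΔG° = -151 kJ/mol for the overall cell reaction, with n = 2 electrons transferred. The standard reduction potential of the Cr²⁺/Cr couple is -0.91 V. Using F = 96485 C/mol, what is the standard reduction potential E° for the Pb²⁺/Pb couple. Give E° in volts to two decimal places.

-0.13 V

E°cell = −ΔG°/(nF) = −(-151×10³)/((2)(96485)) = +0.783 V.
Since Pb²⁺/Pb is the cathode and Cr²⁺/Cr the anode, E°cell = E°(Pb²⁺/Pb) − E°(Cr²⁺/Cr).
So E°(Pb²⁺/Pb) = E°cell + E°(Cr²⁺/Cr) = +0.783 + (-0.91) = -0.13 V.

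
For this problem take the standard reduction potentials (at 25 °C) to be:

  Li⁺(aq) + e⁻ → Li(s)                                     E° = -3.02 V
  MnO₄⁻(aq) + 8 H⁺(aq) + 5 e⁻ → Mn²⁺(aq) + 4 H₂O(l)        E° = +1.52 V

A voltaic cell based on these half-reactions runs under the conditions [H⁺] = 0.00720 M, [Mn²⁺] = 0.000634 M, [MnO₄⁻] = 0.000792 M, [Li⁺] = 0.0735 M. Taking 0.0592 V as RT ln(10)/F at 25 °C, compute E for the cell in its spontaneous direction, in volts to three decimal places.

MnO₄⁻/Mn²⁺ is the cathode (higher E°), Li⁺/Li the anode: E°cell = +1.52 − (-3.02) = +4.54 V, n = 5.
Overall: MnO₄⁻(aq) + 8 H⁺(aq) + 5 Li(s) → Mn²⁺(aq) + 4 H₂O(l) + 5 Li⁺(aq)
Q = [Mn²⁺]·[Li⁺]^5 / ([MnO₄⁻]·[H⁺]^8); log Q = 11.376.
E = E° − (0.0592/n) log Q = +4.54 − (0.0592/5)(11.376) = +4.405 V.

+4.405 V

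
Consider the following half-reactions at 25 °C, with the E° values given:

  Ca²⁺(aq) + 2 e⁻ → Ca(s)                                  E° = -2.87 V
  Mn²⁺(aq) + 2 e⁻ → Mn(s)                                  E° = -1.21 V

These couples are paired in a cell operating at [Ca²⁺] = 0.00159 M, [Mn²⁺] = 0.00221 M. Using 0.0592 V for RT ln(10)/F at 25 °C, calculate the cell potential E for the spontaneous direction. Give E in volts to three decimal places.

Mn²⁺/Mn is the cathode (higher E°), Ca²⁺/Ca the anode: E°cell = -1.21 − (-2.87) = +1.66 V, n = 2.
Overall: Mn²⁺(aq) + Ca(s) → Mn(s) + Ca²⁺(aq)
Q = [Ca²⁺] / ([Mn²⁺]); log Q = -0.143.
E = E° − (0.0592/n) log Q = +1.66 − (0.0592/2)(-0.143) = +1.664 V.

+1.664 V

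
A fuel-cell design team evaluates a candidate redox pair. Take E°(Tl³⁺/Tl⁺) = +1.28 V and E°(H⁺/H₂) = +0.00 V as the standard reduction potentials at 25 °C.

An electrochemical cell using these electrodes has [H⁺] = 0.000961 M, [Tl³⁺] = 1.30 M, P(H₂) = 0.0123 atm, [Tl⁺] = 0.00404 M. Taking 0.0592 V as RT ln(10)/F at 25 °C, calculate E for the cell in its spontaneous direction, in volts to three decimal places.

+1.476 V

Tl³⁺/Tl⁺ is the cathode (higher E°), H⁺/H₂ the anode: E°cell = +1.28 − (+0.00) = +1.28 V, n = 2.
Overall: Tl³⁺(aq) + H₂(g) → Tl⁺(aq) + 2 H⁺(aq)
Q = [Tl⁺]·[H⁺]^2 / ([Tl³⁺]·P(H₂)); log Q = -6.632.
E = E° − (0.0592/n) log Q = +1.28 − (0.0592/2)(-6.632) = +1.476 V.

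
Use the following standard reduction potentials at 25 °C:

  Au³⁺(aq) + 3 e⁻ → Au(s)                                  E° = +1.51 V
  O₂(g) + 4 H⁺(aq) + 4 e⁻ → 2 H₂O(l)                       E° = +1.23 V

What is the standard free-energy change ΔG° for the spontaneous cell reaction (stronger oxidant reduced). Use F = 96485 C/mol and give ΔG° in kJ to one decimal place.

Au³⁺/Au (E° = +1.51 V) is the cathode; O₂/H₂O (E° = +1.23 V) is the anode, so E°cell = +0.28 V.
Balancing electrons gives n = 12 (lcm of 3 and 4).
ΔG° = −nFE° = −(12)(96485)(+0.28) = -324,190 J = -324.2 kJ.

-324.2 kJ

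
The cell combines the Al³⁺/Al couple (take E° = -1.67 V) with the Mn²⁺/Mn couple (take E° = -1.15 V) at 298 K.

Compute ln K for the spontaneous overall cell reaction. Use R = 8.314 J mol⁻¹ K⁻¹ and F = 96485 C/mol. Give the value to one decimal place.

121.5

Cathode: Mn²⁺/Mn; anode: Al³⁺/Al. E°cell = (-1.15) − (-1.67) = +0.52 V, with n = 6.
ΔG° = −nFE° = −RT ln K, so ln K = nFE°/(RT) = (6)(96485)(+0.52) / ((8.314)(298)) = 121.503.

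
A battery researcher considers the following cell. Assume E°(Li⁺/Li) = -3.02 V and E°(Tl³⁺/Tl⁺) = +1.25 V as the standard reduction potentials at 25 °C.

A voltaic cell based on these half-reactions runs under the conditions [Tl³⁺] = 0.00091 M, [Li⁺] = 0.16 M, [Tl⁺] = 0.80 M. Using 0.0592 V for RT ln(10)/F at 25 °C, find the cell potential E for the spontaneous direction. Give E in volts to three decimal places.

+4.230 V

Tl³⁺/Tl⁺ is the cathode (higher E°), Li⁺/Li the anode: E°cell = +1.25 − (-3.02) = +4.27 V, n = 2.
Overall: Tl³⁺(aq) + 2 Li(s) → Tl⁺(aq) + 2 Li⁺(aq)
Q = [Tl⁺]·[Li⁺]^2 / ([Tl³⁺]); log Q = 1.352.
E = E° − (0.0592/n) log Q = +4.27 − (0.0592/2)(1.352) = +4.230 V.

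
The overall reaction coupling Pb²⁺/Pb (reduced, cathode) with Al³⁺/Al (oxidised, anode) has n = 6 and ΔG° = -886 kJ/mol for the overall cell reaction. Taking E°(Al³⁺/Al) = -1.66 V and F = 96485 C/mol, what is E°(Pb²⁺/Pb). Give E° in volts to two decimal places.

-0.13 V

E°cell = −ΔG°/(nF) = −(-886×10³)/((6)(96485)) = +1.530 V.
Since Pb²⁺/Pb is the cathode and Al³⁺/Al the anode, E°cell = E°(Pb²⁺/Pb) − E°(Al³⁺/Al).
So E°(Pb²⁺/Pb) = E°cell + E°(Al³⁺/Al) = +1.530 + (-1.66) = -0.13 V.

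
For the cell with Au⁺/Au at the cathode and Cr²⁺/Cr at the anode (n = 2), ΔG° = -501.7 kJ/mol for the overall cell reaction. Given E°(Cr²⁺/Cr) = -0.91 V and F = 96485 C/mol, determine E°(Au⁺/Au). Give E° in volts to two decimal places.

+1.69 V

E°cell = −ΔG°/(nF) = −(-501.7×10³)/((2)(96485)) = +2.600 V.
Since Au⁺/Au is the cathode and Cr²⁺/Cr the anode, E°cell = E°(Au⁺/Au) − E°(Cr²⁺/Cr).
So E°(Au⁺/Au) = E°cell + E°(Cr²⁺/Cr) = +2.600 + (-0.91) = +1.69 V.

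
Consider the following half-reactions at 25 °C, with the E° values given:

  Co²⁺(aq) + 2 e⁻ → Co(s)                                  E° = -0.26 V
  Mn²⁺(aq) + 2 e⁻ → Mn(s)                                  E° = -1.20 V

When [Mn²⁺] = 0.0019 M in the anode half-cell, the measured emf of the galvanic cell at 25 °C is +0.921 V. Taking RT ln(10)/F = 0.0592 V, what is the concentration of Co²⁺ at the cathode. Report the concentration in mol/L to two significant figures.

0.00043 M

Co²⁺/Co is the cathode, Mn²⁺/Mn the anode: E°cell = +0.94 V, n = 2.
Overall reaction: Co²⁺(aq) + Mn(s) → Co(s) + Mn²⁺(aq); Q = [Mn²⁺]^1/[Co²⁺]^1.
From E = E° − (0.0592/n) log Q: log Q = (E° − E)·n/0.0592 = (+0.94 − (+0.921))·2/0.0592 = 0.6419.
So 1·log[Co²⁺] = 1·log(0.0019) − log Q = -2.7212 − (0.6419) = -3.3631; [Co²⁺] = 10^(-3.3631) ≈ 0.00043 M.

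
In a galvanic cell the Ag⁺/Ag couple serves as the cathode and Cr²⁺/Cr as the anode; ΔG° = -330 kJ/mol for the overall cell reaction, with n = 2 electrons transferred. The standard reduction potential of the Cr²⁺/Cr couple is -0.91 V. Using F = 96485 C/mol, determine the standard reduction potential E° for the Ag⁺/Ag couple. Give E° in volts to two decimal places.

E°cell = −ΔG°/(nF) = −(-330×10³)/((2)(96485)) = +1.710 V.
Since Ag⁺/Ag is the cathode and Cr²⁺/Cr the anode, E°cell = E°(Ag⁺/Ag) − E°(Cr²⁺/Cr).
So E°(Ag⁺/Ag) = E°cell + E°(Cr²⁺/Cr) = +1.710 + (-0.91) = +0.80 V.

+0.80 V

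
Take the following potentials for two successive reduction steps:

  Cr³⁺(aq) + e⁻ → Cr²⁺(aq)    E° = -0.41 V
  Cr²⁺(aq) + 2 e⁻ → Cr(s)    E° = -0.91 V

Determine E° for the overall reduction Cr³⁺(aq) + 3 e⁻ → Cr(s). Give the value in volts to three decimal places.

-0.743 V

Adding the free-energy changes (−nFE°) of the two steps gives −n₃FE°₃ = −n₁FE°₁ − n₂FE°₂.
E°₃ = (1×-0.41 + 2×-0.91) / 3 = (-2.230) / 3 = -0.743 V.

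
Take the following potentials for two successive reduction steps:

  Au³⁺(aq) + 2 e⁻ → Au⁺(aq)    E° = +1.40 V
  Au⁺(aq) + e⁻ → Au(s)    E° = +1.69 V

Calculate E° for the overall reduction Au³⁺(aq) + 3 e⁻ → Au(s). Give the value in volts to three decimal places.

+1.497 V

Standard free energies of sequential steps add: ΔG°₃ = ΔG°₁ + ΔG°₂, so n₃E°₃ = n₁E°₁ + n₂E°₂.
E°₃ = (2×+1.40 + 1×+1.69) / 3 = (+4.490) / 3 = +1.497 V.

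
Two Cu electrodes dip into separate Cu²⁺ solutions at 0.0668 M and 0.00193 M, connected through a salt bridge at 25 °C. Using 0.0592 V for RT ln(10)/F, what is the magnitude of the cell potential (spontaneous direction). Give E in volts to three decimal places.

For a concentration cell E°cell = 0. The 0.0668 M side is the cathode (reduction is favoured where [Cu²⁺] is higher).
With n = 2, E = −(0.0592/2) log([Cu²⁺]ₐₙ/[Cu²⁺]꜀ₐₜ) = −(0.0592/2) log(0.00193/0.0668) = −(0.0592/2)(-1.539) = +0.046 V.

+0.046 V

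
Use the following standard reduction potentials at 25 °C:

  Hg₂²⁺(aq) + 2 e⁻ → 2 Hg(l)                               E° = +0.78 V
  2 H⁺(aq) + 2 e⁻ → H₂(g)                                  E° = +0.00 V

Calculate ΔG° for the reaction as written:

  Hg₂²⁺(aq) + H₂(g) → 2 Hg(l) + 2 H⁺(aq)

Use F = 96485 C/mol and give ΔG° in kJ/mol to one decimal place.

-150.5 kJ/mol

As written, Hg₂²⁺/Hg is reduced (cathode) and H⁺/H₂ is oxidised (anode), so E°cell = (+0.78) − (+0.00) = +0.78 V.
Balancing electrons gives n = 2.
ΔG° = −nFE° = −(2)(96485)(+0.78) = -150,517 J = -150.5 kJ/mol.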